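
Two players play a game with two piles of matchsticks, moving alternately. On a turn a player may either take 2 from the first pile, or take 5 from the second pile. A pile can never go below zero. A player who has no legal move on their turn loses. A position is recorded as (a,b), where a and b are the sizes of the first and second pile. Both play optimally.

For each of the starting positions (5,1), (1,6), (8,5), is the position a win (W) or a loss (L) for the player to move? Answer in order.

Classify positions by backward induction: terminal positions (no move available) are L. From any other position, the mover wins iff some move reaches an L.
No move ever increases a pile, so every position that can arise here has a ≤ 8 and b ≤ 6; it is enough to label the cells with 0 ≤ a ≤ 8 and 0 ≤ b ≤ 6.
Every move lowers a or b (never raises either), so fill the grid row by row in increasing a, and left to right within a row: each cell's successors are then already labelled.
      b=0  b=1  b=2  b=3  b=4  b=5  b=6
a=0:    L    L    L    L    L    W    W
a=1:    L    L    L    L    L    W    W
a=2:    W    W    W    W    W    L    L
a=3:    W    W    W    W    W    L    L
a=4:    L    L    L    L    L    W    W
a=5:    L    L    L    L    L    W    W
a=6:    W    W    W    W    W    L    L
a=7:    W    W    W    W    W    L    L
a=8:    L    L    L    L    L    W    W
Cells with no legal move (terminal, hence L): (0,0), (0,1), (0,2), (0,3), (0,4), (1,0), (1,1), (1,2), (1,3), (1,4).
The remaining L cells, each justified by listing all of its moves:
(2,5): moves to (0,5)(W), (2,0)(W); every one is W ⇒ L
(2,6): moves to (0,6)(W), (2,1)(W); every one is W ⇒ L
(3,5): moves to (1,5)(W), (3,0)(W); every one is W ⇒ L
(3,6): moves to (1,6)(W), (3,1)(W); every one is W ⇒ L
(4,0): the only move is to (2,0)(W), a W ⇒ L
(4,1): the only move is to (2,1)(W), a W ⇒ L
(4,2): the only move is to (2,2)(W), a W ⇒ L
(4,3): the only move is to (2,3)(W), a W ⇒ L
(4,4): the only move is to (2,4)(W), a W ⇒ L
(5,0): the only move is to (3,0)(W), a W ⇒ L
(5,1): the only move is to (3,1)(W), a W ⇒ L
(5,2): the only move is to (3,2)(W), a W ⇒ L
(5,3): the only move is to (3,3)(W), a W ⇒ L
(5,4): the only move is to (3,4)(W), a W ⇒ L
(6,5): moves to (4,5)(W), (6,0)(W); every one is W ⇒ L
(6,6): moves to (4,6)(W), (6,1)(W); every one is W ⇒ L
(7,5): moves to (5,5)(W), (7,0)(W); every one is W ⇒ L
(7,6): moves to (5,6)(W), (7,1)(W); every one is W ⇒ L
(8,0): the only move is to (6,0)(W), a W ⇒ L
(8,1): the only move is to (6,1)(W), a W ⇒ L
(8,2): the only move is to (6,2)(W), a W ⇒ L
(8,3): the only move is to (6,3)(W), a W ⇒ L
(8,4): the only move is to (6,4)(W), a W ⇒ L
Every other cell has at least one move into one of the L cells above, so it is W.
(5,1): one of the L cells justified above, so L
(1,6): the move to (1,1) reaches an L cell, so W
(8,5): the move to (6,5) reaches an L cell, so W

(5,1): L, (1,6): W, (8,5): W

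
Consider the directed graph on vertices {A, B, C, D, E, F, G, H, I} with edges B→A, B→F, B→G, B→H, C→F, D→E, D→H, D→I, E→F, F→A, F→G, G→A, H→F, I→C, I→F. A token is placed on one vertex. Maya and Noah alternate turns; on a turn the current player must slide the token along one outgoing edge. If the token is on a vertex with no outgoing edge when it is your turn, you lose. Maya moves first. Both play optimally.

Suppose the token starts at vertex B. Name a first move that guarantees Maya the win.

Move to H.

Label each position W (a win for the player to move) or L (a loss). A position with no legal move is L; any other position is W exactly when some move reaches an L, and L when every move reaches a W.
Every edge goes from a vertex to one that appears earlier in the order A, G, F, H, C, B, I, E, D, so processing vertices in that order labels each vertex after all of its successors.
A: no outgoing edge → L
G: W (go to A, an L position)
F: W (go to A, an L position)
H: L (sole option F(W) is W)
C: L (sole option F(W) is W)
B: W (go to H, an L position)
I: W (go to C, an L position)
E: L (sole option F(W) is W)
D: W (go to E, an L position)
From B, the L positions reachable in one move are: H, A. Any move reaching one of these is winning.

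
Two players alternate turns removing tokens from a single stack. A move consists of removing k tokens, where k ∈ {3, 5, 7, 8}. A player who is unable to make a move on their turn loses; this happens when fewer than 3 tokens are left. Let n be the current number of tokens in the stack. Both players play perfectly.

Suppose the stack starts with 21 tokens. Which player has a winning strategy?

The first player wins.

Compute win/loss labels from the base case upward. A position with no move is L. Any other position is W if it can reach an L in one move, else L.
n=0: no move → L
n=1: no move → L
n=2: no move → L
n=3: →0(L), so W
n=4: →1(L), so W
n=5: →2(L), so W
n=6: →1(L), so W
n=7: →2(L), so W
n=8: →1(L), so W
n=9: →2(L), so W
n=10: →2(L), so W
n=11: →8(W), 6(W), 4(W), 3(W) — all W, so L
n=12: →9(W), 7(W), 5(W), 4(W) — all W, so L
n=13: →10(W), 8(W), 6(W), 5(W) — all W, so L
n=14: →11(L), so W
n=15: →12(L), so W
n=16: →13(L), so W
n=17: →12(L), so W
n=18: →13(L), so W
n=19: →12(L), so W
n=20: →13(L), so W
n=21: →13(L), so W
The starting position 21 is W: the player to move should remove 8, leaving 13, handing over an L position.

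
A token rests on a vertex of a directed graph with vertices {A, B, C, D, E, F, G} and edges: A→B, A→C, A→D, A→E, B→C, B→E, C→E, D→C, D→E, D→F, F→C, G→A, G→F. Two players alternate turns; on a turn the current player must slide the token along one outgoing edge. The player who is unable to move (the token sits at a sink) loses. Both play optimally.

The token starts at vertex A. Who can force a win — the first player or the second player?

Compute win/loss labels from the base case upward. A position with no move is L. Any other position is W if it can reach an L in one move, else L.
Every edge goes from a vertex to one that appears earlier in the order E, C, F, D, B, A, G, so processing vertices in that order labels each vertex after all of its successors.
E: no outgoing edge → L
C: can move to E, which is L ⇒ W
F: the only move is to C(W), a W ⇒ L
D: can move to F, which is L ⇒ W
B: can move to E, which is L ⇒ W
A: can move to E, which is L ⇒ W
G: can move to F, which is L ⇒ W
The starting position A is W: the player to move should move to E, handing over an L position.

The first player wins.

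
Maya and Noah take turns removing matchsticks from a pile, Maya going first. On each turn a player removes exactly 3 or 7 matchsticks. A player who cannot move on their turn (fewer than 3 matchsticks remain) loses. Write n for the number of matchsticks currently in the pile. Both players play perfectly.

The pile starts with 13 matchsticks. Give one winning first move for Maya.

Build the W/L table. Terminal = L. A non-terminal position is W if it has a move to some L; otherwise it is L.
n=0: no move → L
n=1: no move → L
n=2: no move → L
n=3: reaches L-position 0 → W
n=4: reaches L-position 1 → W
n=5: reaches L-position 2 → W
n=6: only reaches 3(W), which is W → L
n=7: reaches L-position 0 → W
n=8: reaches L-position 1 → W
n=9: reaches L-position 6 → W
n=10: only reaches 7(W), 3(W), all W → L
n=11: only reaches 8(W), 4(W), all W → L
n=12: only reaches 9(W), 5(W), all W → L
n=13: reaches L-position 10 → W
From 13, the L positions reachable in one move are: 10, 6. Any move reaching one of these is winning.

Remove 3, leaving 10.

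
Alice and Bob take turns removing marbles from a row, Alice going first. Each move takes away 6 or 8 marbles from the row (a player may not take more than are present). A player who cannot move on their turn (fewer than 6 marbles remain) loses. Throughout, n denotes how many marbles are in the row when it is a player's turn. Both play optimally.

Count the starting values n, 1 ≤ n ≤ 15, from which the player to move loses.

Use the standard recursion: the mover loses at a terminal position; elsewhere, the mover wins exactly when some move hands the opponent an L position.
n=0: no move → L
n=1: no move → L
n=2: no move → L
n=3: no move → L
n=4: no move → L
n=5: no move → L
n=6: can move to 0, which is L ⇒ W
n=7: can move to 1, which is L ⇒ W
n=8: can move to 2, which is L ⇒ W
n=9: can move to 3, which is L ⇒ W
n=10: can move to 4, which is L ⇒ W
n=11: can move to 5, which is L ⇒ W
n=12: can move to 4, which is L ⇒ W
n=13: can move to 5, which is L ⇒ W
n=14: moves to 8(W), 6(W); every one is W ⇒ L
n=15: moves to 9(W), 7(W); every one is W ⇒ L
L entries with 1 ≤ n ≤ 15 (n=0 is outside the asked range and is not counted): n = 1, 2, 3, 4, 5, 14, 15; that makes 7.

7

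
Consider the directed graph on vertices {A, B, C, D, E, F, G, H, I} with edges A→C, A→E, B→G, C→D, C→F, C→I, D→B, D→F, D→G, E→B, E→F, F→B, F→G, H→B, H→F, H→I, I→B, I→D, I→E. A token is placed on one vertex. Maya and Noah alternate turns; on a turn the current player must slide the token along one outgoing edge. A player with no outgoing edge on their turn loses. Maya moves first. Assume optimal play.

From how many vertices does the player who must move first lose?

4

Classify positions by backward induction: terminal positions (no move available) are L. From any other position, the mover wins iff some move reaches an L.
Every edge goes from a vertex to one that appears earlier in the order G, B, F, D, E, I, C, A, H, so processing vertices in that order labels each vertex after all of its successors.
G: no outgoing edge → L
B: →G(L), so W
F: →G(L), so W
D: →G(L), so W
E: →F(W), B(W) — all W, so L
I: →E(L), so W
C: →I(W), D(W), F(W) — all W, so L
A: →C(L), so W
H: →I(W), F(W), B(W) — all W, so L
The L vertices are C, E, G, H; that is 4 in all.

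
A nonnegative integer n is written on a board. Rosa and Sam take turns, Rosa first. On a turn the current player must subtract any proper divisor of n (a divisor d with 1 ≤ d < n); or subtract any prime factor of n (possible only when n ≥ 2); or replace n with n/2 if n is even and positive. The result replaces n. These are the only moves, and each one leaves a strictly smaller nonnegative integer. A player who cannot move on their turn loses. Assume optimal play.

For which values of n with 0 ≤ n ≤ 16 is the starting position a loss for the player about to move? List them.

Use the standard recursion: the mover loses at a terminal position; elsewhere, the mover wins exactly when some move hands the opponent an L position.
n=0: no move → L
n=1: no move → L
n=2: can move to 0, which is L ⇒ W
n=3: can move to 0, which is L ⇒ W
n=4: moves to 2(W), 3(W); every one is W ⇒ L
n=5: can move to 0, which is L ⇒ W
n=6: can move to 4, which is L ⇒ W
n=7: can move to 0, which is L ⇒ W
n=8: can move to 4, which is L ⇒ W
n=9: moves to 6(W), 8(W); every one is W ⇒ L
n=10: can move to 9, which is L ⇒ W
n=11: can move to 0, which is L ⇒ W
n=12: can move to 9, which is L ⇒ W
n=13: can move to 0, which is L ⇒ W
n=14: moves to 7(W), 12(W), 13(W); every one is W ⇒ L
n=15: can move to 14, which is L ⇒ W
n=16: can move to 14, which is L ⇒ W
Reading off the rows marked L gives the requested list; there are 5 such values of n.

0, 1, 4, 9, 14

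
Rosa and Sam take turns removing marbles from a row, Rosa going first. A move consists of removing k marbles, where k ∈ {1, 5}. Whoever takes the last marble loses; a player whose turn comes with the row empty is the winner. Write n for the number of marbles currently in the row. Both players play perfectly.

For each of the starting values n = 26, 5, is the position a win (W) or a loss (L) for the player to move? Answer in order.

26: W, 5: L

Positions with no move are W. A position that does have a move is losing for the player to move precisely when every available move leads to a winning position for the opponent. Fill in the labels:
n=0: no move; the opponent has just taken the last marble and therefore loses → W
n=1: only reaches 0(W), which is W → L
n=2: reaches L-position 1 → W
n=3: only reaches 2(W), which is W → L
n=4: reaches L-position 3 → W
n=5: only reaches 4(W), 0(W), all W → L
n=6: reaches L-position 5 → W
n=7: only reaches 6(W), 2(W), all W → L
n=8: reaches L-position 7 → W
n=9: only reaches 8(W), 4(W), all W → L
n=10: reaches L-position 9 → W
n=11: only reaches 10(W), 6(W), all W → L
n=12: reaches L-position 11 → W
n=13: only reaches 12(W), 8(W), all W → L
n=14: reaches L-position 13 → W
n=15: only reaches 14(W), 10(W), all W → L
n=16: reaches L-position 15 → W
n=17: only reaches 16(W), 12(W), all W → L
n=18: reaches L-position 17 → W
n=19: only reaches 18(W), 14(W), all W → L
n=20: reaches L-position 19 → W
n=21: only reaches 20(W), 16(W), all W → L
n=22: reaches L-position 21 → W
n=23: only reaches 22(W), 18(W), all W → L
n=24: reaches L-position 23 → W
n=25: only reaches 24(W), 20(W), all W → L
n=26: reaches L-position 25 → W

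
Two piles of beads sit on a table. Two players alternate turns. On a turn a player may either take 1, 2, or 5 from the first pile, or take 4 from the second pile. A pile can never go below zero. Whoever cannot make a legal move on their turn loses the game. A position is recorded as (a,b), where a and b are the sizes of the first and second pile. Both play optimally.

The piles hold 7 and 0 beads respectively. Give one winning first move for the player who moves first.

Move to (6,0).

Work bottom-up. With no move the player to move loses. Otherwise the position is W if at least one move leads to an L position for the opponent, and L if every move leads to a W.
No move ever increases a pile, so every position that can arise here has a ≤ 7 and b ≤ 0; it is enough to label the cells with 0 ≤ a ≤ 7 and 0 ≤ b ≤ 0.
Every move lowers a or b (never raises either), so fill the grid row by row in increasing a, and left to right within a row: each cell's successors are then already labelled.
      b=0
a=0:    L
a=1:    W
a=2:    W
a=3:    L
a=4:    W
a=5:    W
a=6:    L
a=7:    W
Cells with no legal move (terminal, hence L): (0,0).
The remaining L cells, each justified by listing all of its moves:
(3,0): only reaches (2,0)(W), (1,0)(W), all W → L
(6,0): only reaches (5,0)(W), (4,0)(W), (1,0)(W), all W → L
Every other cell has at least one move into one of the L cells above, so it is W.
From (7,0), the L positions reachable in one move are: (6,0).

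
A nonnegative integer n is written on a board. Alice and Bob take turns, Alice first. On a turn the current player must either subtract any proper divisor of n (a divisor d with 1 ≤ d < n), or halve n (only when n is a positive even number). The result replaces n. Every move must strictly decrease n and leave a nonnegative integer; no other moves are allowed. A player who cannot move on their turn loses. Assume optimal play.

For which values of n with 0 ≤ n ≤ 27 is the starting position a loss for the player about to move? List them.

0, 1, 3, 5, 7, 9, 11, 13, 15, 17, 19, 21, 23, 25, 27

Work bottom-up. With no move the player to move loses. Otherwise the position is W if at least one move leads to an L position for the opponent, and L if every move leads to a W.
n=0: no move → L
n=1: no move → L
n=2: W (go to 1, an L position)
n=3: L (sole option 2(W) is W)
n=4: W (go to 3, an L position)
n=5: L (sole option 4(W) is W)
n=6: W (go to 3, an L position)
n=7: L (sole option 6(W) is W)
n=8: W (go to 7, an L position)
n=9: L (options 6(W), 8(W) are all W)
n=10: W (go to 5, an L position)
n=11: L (sole option 10(W) is W)
n=12: W (go to 9, an L position)
n=13: L (sole option 12(W) is W)
n=14: W (go to 7, an L position)
n=15: L (options 10(W), 12(W), 14(W) are all W)
n=16: W (go to 15, an L position)
n=17: L (sole option 16(W) is W)
n=18: W (go to 9, an L position)
n=19: L (sole option 18(W) is W)
n=20: W (go to 15, an L position)
n=21: L (options 14(W), 18(W), 20(W) are all W)
n=22: W (go to 11, an L position)
n=23: L (sole option 22(W) is W)
n=24: W (go to 21, an L position)
n=25: L (options 20(W), 24(W) are all W)
n=26: W (go to 13, an L position)
n=27: L (options 18(W), 24(W), 26(W) are all W)
Reading off the rows marked L gives the requested list; there are 15 such values of n.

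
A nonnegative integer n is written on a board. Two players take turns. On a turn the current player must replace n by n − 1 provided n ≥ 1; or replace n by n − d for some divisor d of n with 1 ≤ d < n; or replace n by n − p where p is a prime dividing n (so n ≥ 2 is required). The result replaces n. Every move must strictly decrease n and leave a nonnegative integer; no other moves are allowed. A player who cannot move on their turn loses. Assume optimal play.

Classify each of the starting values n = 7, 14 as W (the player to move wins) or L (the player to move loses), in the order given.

Positions with no move are L. A position that does have a move is losing for the player to move precisely when every available move leads to a winning position for the opponent. Fill in the labels:
n=0: no move → L
n=1: W (go to 0, an L position)
n=2: W (go to 0, an L position)
n=3: W (go to 0, an L position)
n=4: L (options 2(W), 3(W) are all W)
n=5: W (go to 0, an L position)
n=6: W (go to 4, an L position)
n=7: W (go to 0, an L position)
n=8: W (go to 4, an L position)
n=9: L (options 6(W), 8(W) are all W)
n=10: W (go to 9, an L position)
n=11: W (go to 0, an L position)
n=12: W (go to 9, an L position)
n=13: W (go to 0, an L position)
n=14: L (options 7(W), 12(W), 13(W) are all W)

7: W, 14: L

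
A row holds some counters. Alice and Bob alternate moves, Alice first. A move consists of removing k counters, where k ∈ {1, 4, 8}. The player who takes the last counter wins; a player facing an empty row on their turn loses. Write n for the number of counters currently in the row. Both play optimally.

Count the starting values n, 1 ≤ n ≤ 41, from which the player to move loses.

Classify positions by backward induction: terminal positions (no move available) are L. From any other position, the mover wins iff some move reaches an L.
n=0: no move → L
n=1: can move to 0, which is L ⇒ W
n=2: the only move is to 1(W), a W ⇒ L
n=3: can move to 2, which is L ⇒ W
n=4: can move to 0, which is L ⇒ W
n=5: moves to 4(W), 1(W); every one is W ⇒ L
n=6: can move to 5, which is L ⇒ W
n=7: moves to 6(W), 3(W); every one is W ⇒ L
n=8: can move to 7, which is L ⇒ W
n=9: can move to 5, which is L ⇒ W
n=10: can move to 2, which is L ⇒ W
n=11: can move to 7, which is L ⇒ W
n=12: moves to 11(W), 8(W), 4(W); every one is W ⇒ L
n=13: can move to 12, which is L ⇒ W
n=14: moves to 13(W), 10(W), 6(W); every one is W ⇒ L
n=15: can move to 14, which is L ⇒ W
n=16: can move to 12, which is L ⇒ W
n=17: moves to 16(W), 13(W), 9(W); every one is W ⇒ L
n=18: can move to 17, which is L ⇒ W
n=19: moves to 18(W), 15(W), 11(W); every one is W ⇒ L
n=20: can move to 19, which is L ⇒ W
n=21: can move to 17, which is L ⇒ W
n=22: can move to 14, which is L ⇒ W
n=23: can move to 19, which is L ⇒ W
n=24: moves to 23(W), 20(W), 16(W); every one is W ⇒ L
n=25: can move to 24, which is L ⇒ W
n=26: moves to 25(W), 22(W), 18(W); every one is W ⇒ L
n=27: can move to 26, which is L ⇒ W
n=28: can move to 24, which is L ⇒ W
n=29: moves to 28(W), 25(W), 21(W); every one is W ⇒ L
n=30: can move to 29, which is L ⇒ W
n=31: moves to 30(W), 27(W), 23(W); every one is W ⇒ L
n=32: can move to 31, which is L ⇒ W
n=33: can move to 29, which is L ⇒ W
n=34: can move to 26, which is L ⇒ W
n=35: can move to 31, which is L ⇒ W
n=36: moves to 35(W), 32(W), 28(W); every one is W ⇒ L
n=37: can move to 36, which is L ⇒ W
n=38: moves to 37(W), 34(W), 30(W); every one is W ⇒ L
n=39: can move to 38, which is L ⇒ W
n=40: can move to 36, which is L ⇒ W
n=41: moves to 40(W), 37(W), 33(W); every one is W ⇒ L
L entries with 1 ≤ n ≤ 41 (n=0 is outside the asked range and is not counted): n = 2, 5, 7, 12, 14, 17, 19, 24, 26, 29, 31, 36, 38, 41; that makes 14.

14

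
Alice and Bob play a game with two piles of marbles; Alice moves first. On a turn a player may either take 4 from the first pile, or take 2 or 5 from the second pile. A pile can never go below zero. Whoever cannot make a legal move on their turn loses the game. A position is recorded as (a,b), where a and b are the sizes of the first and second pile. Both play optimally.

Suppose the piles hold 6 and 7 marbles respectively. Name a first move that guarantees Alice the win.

Move to (2,7).

Classify positions by backward induction: terminal positions (no move available) are L. From any other position, the mover wins iff some move reaches an L.
No move ever increases a pile, so every position that can arise here has a ≤ 6 and b ≤ 7; it is enough to label the cells with 0 ≤ a ≤ 6 and 0 ≤ b ≤ 7.
Every move lowers a or b (never raises either), so fill the grid row by row in increasing a, and left to right within a row: each cell's successors are then already labelled.
      b=0  b=1  b=2  b=3  b=4  b=5  b=6  b=7
a=0:    L    L    W    W    L    W    W    L
a=1:    L    L    W    W    L    W    W    L
a=2:    L    L    W    W    L    W    W    L
a=3:    L    L    W    W    L    W    W    L
a=4:    W    W    L    L    W    W    L    W
a=5:    W    W    L    L    W    W    L    W
a=6:    W    W    L    L    W    W    L    W
Cells with no legal move (terminal, hence L): (0,0), (0,1), (1,0), (1,1), (2,0), (2,1), (3,0), (3,1).
The remaining L cells, each justified by listing all of its moves:
(0,4): only reaches (0,2)(W), which is W → L
(0,7): only reaches (0,5)(W), (0,2)(W), all W → L
(1,4): only reaches (1,2)(W), which is W → L
(1,7): only reaches (1,5)(W), (1,2)(W), all W → L
(2,4): only reaches (2,2)(W), which is W → L
(2,7): only reaches (2,5)(W), (2,2)(W), all W → L
(3,4): only reaches (3,2)(W), which is W → L
(3,7): only reaches (3,5)(W), (3,2)(W), all W → L
(4,2): only reaches (0,2)(W), (4,0)(W), all W → L
(4,3): only reaches (0,3)(W), (4,1)(W), all W → L
(4,6): only reaches (0,6)(W), (4,4)(W), (4,1)(W), all W → L
(5,2): only reaches (1,2)(W), (5,0)(W), all W → L
(5,3): only reaches (1,3)(W), (5,1)(W), all W → L
(5,6): only reaches (1,6)(W), (5,4)(W), (5,1)(W), all W → L
(6,2): only reaches (2,2)(W), (6,0)(W), all W → L
(6,3): only reaches (2,3)(W), (6,1)(W), all W → L
(6,6): only reaches (2,6)(W), (6,4)(W), (6,1)(W), all W → L
Every other cell has at least one move into one of the L cells above, so it is W.
From (6,7), the L positions reachable in one move are: (2,7), (6,2). Any move reaching one of these is winning.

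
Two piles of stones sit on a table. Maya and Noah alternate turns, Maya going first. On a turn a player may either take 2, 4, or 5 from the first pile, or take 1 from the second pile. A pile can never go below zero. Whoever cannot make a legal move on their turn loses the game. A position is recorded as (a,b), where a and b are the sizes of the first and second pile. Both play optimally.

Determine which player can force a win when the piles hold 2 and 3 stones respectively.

Noah wins.

Work bottom-up. With no move the player to move loses. Otherwise the position is W if at least one move leads to an L position for the opponent, and L if every move leads to a W.
No move ever increases a pile, so every position that can arise here has a ≤ 2 and b ≤ 3; it is enough to label the cells with 0 ≤ a ≤ 2 and 0 ≤ b ≤ 3.
Every move lowers a or b (never raises either), so fill the grid row by row in increasing a, and left to right within a row: each cell's successors are then already labelled.
      b=0  b=1  b=2  b=3
a=0:    L    W    L    W
a=1:    L    W    L    W
a=2:    W    L    W    L
Cells with no legal move (terminal, hence L): (0,0), (1,0).
The remaining L cells, each justified by listing all of its moves:
(0,2): L (sole option (0,1)(W) is W)
(1,2): L (sole option (1,1)(W) is W)
(2,1): L (options (0,1)(W), (2,0)(W) are all W)
(2,3): L (options (0,3)(W), (2,2)(W) are all W)
Every other cell has at least one move into one of the L cells above, so it is W.
Every move from (2,3) reaches a W position, so the mover loses.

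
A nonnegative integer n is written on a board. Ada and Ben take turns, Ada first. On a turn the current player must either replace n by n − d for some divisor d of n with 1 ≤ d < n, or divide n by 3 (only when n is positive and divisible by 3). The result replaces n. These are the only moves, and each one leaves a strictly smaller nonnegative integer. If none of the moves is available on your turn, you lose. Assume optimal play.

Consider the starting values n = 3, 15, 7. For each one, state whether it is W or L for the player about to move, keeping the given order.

3: W, 15: L, 7: L

Classify positions by backward induction: terminal positions (no move available) are L. From any other position, the mover wins iff some move reaches an L.
n=0: no move → L
n=1: no move → L
n=2: can move to 1, which is L ⇒ W
n=3: can move to 1, which is L ⇒ W
n=4: moves to 2(W), 3(W); every one is W ⇒ L
n=5: can move to 4, which is L ⇒ W
n=6: can move to 4, which is L ⇒ W
n=7: the only move is to 6(W), a W ⇒ L
n=8: can move to 4, which is L ⇒ W
n=9: moves to 3(W), 6(W), 8(W); every one is W ⇒ L
n=10: can move to 9, which is L ⇒ W
n=11: the only move is to 10(W), a W ⇒ L
n=12: can move to 4, which is L ⇒ W
n=13: the only move is to 12(W), a W ⇒ L
n=14: can move to 7, which is L ⇒ W
n=15: moves to 5(W), 10(W), 12(W), 14(W); every one is W ⇒ L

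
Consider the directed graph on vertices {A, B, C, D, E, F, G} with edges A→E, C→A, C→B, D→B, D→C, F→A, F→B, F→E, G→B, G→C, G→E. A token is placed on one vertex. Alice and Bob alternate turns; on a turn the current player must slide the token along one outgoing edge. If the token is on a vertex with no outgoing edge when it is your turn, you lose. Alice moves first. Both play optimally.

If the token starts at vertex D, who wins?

Build the W/L table. Terminal = L. A non-terminal position is W if it has a move to some L; otherwise it is L.
Every edge goes from a vertex to one that appears earlier in the order B, E, A, C, G, F, D, so processing vertices in that order labels each vertex after all of its successors.
B: no outgoing edge → L
E: no outgoing edge → L
A: →E(L), so W
C: →B(L), so W
G: →E(L), so W
F: →E(L), so W
D: →B(L), so W
From D Alice can move to B, reaching an L position.

Alice wins.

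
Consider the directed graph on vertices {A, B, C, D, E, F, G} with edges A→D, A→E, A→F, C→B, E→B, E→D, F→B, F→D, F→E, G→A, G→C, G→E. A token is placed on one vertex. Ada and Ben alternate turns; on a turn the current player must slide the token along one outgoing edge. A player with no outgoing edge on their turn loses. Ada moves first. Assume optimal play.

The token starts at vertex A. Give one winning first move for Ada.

Move to D.

Classify positions by backward induction: terminal positions (no move available) are L. From any other position, the mover wins iff some move reaches an L.
Every edge goes from a vertex to one that appears earlier in the order D, B, C, E, F, A, G, so processing vertices in that order labels each vertex after all of its successors.
D: no outgoing edge → L
B: no outgoing edge → L
C: W (go to B, an L position)
E: W (go to B, an L position)
F: W (go to B, an L position)
A: W (go to D, an L position)
G: L (options A(W), E(W), C(W) are all W)
From A, the L positions reachable in one move are: D.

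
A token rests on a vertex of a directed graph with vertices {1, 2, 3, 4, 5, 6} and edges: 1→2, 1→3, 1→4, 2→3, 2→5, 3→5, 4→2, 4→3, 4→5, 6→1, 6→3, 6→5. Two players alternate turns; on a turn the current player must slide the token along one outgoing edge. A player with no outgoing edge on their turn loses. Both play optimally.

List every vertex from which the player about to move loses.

1, 5

Compute win/loss labels from the base case upward. A position with no move is L. Any other position is W if it can reach an L in one move, else L.
Every edge goes from a vertex to one that appears earlier in the order 5, 3, 2, 4, 1, 6, so processing vertices in that order labels each vertex after all of its successors.
5: no outgoing edge → L
3: can move to 5, which is L ⇒ W
2: can move to 5, which is L ⇒ W
4: can move to 5, which is L ⇒ W
1: moves to 4(W), 2(W), 3(W); every one is W ⇒ L
6: can move to 1, which is L ⇒ W
The losing starting vertices are exactly the entries labelled L in this table (2 of them).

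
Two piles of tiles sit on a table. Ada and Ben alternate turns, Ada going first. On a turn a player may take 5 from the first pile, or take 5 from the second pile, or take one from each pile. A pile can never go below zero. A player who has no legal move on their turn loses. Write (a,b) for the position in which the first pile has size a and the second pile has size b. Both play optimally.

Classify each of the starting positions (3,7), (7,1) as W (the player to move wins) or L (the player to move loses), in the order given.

Classify positions by backward induction: terminal positions (no move available) are L. From any other position, the mover wins iff some move reaches an L.
No move ever increases a pile, so every position that can arise here has a ≤ 7 and b ≤ 7; it is enough to label the cells with 0 ≤ a ≤ 7 and 0 ≤ b ≤ 7.
Every move lowers a or b (never raises either), so fill the grid row by row in increasing a, and left to right within a row: each cell's successors are then already labelled.
      b=0  b=1  b=2  b=3  b=4  b=5  b=6  b=7
a=0:    L    L    L    L    L    W    W    W
a=1:    L    W    W    W    W    W    L    L
a=2:    L    W    L    L    L    W    L    W
a=3:    L    W    L    W    W    W    L    W
a=4:    L    W    L    W    L    W    L    W
a=5:    W    W    W    W    W    W    L    W
a=6:    W    L    L    L    L    L    W    W
a=7:    W    L    W    W    W    W    W    L
Cells with no legal move (terminal, hence L): (0,0), (0,1), (0,2), (0,3), (0,4), (1,0), (2,0), (3,0), (4,0).
The remaining L cells, each justified by listing all of its moves:
(1,6): →(1,1)(W), (0,5)(W) — all W, so L
(1,7): →(1,2)(W), (0,6)(W) — all W, so L
(2,2): →(1,1)(W) only, which is W, so L
(2,3): →(1,2)(W) only, which is W, so L
(2,4): →(1,3)(W) only, which is W, so L
(2,6): →(2,1)(W), (1,5)(W) — all W, so L
(3,2): →(2,1)(W) only, which is W, so L
(3,6): →(3,1)(W), (2,5)(W) — all W, so L
(4,2): →(3,1)(W) only, which is W, so L
(4,4): →(3,3)(W) only, which is W, so L
(4,6): →(4,1)(W), (3,5)(W) — all W, so L
(5,6): →(0,6)(W), (5,1)(W), (4,5)(W) — all W, so L
(6,1): →(1,1)(W), (5,0)(W) — all W, so L
(6,2): →(1,2)(W), (5,1)(W) — all W, so L
(6,3): →(1,3)(W), (5,2)(W) — all W, so L
(6,4): →(1,4)(W), (5,3)(W) — all W, so L
(6,5): →(1,5)(W), (6,0)(W), (5,4)(W) — all W, so L
(7,1): →(2,1)(W), (6,0)(W) — all W, so L
(7,7): →(2,7)(W), (7,2)(W), (6,6)(W) — all W, so L
Every other cell has at least one move into one of the L cells above, so it is W.
(3,7): the move to (3,2) reaches an L cell, so W
(7,1): one of the L cells justified above, so L

(3,7): W, (7,1): L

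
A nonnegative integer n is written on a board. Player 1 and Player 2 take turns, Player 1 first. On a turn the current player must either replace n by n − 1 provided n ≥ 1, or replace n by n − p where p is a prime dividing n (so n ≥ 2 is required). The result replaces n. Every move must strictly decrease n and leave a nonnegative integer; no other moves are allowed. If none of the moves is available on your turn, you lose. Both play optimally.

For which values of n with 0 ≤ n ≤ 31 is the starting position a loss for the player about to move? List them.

Build the W/L table. Terminal = L. A non-terminal position is W if it has a move to some L; otherwise it is L.
n=0: no move → L
n=1: can move to 0, which is L ⇒ W
n=2: can move to 0, which is L ⇒ W
n=3: can move to 0, which is L ⇒ W
n=4: moves to 2(W), 3(W); every one is W ⇒ L
n=5: can move to 0, which is L ⇒ W
n=6: can move to 4, which is L ⇒ W
n=7: can move to 0, which is L ⇒ W
n=8: moves to 6(W), 7(W); every one is W ⇒ L
n=9: can move to 8, which is L ⇒ W
n=10: can move to 8, which is L ⇒ W
n=11: can move to 0, which is L ⇒ W
n=12: moves to 9(W), 10(W), 11(W); every one is W ⇒ L
n=13: can move to 0, which is L ⇒ W
n=14: can move to 12, which is L ⇒ W
n=15: can move to 12, which is L ⇒ W
n=16: moves to 14(W), 15(W); every one is W ⇒ L
n=17: can move to 0, which is L ⇒ W
n=18: can move to 16, which is L ⇒ W
n=19: can move to 0, which is L ⇒ W
n=20: moves to 15(W), 18(W), 19(W); every one is W ⇒ L
n=21: can move to 20, which is L ⇒ W
n=22: can move to 20, which is L ⇒ W
n=23: can move to 0, which is L ⇒ W
n=24: moves to 21(W), 22(W), 23(W); every one is W ⇒ L
n=25: can move to 20, which is L ⇒ W
n=26: can move to 24, which is L ⇒ W
n=27: can move to 24, which is L ⇒ W
n=28: moves to 21(W), 26(W), 27(W); every one is W ⇒ L
n=29: can move to 0, which is L ⇒ W
n=30: can move to 28, which is L ⇒ W
n=31: can move to 0, which is L ⇒ W
The losing starting values of n are exactly the entries labelled L in this table (8 of them).

0, 4, 8, 12, 16, 20, 24, 28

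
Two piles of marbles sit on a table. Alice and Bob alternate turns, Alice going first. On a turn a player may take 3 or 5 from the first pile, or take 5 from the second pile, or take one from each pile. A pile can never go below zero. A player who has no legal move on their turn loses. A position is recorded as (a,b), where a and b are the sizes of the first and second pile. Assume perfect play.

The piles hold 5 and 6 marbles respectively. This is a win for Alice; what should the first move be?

Work bottom-up. With no move the player to move loses. Otherwise the position is W if at least one move leads to an L position for the opponent, and L if every move leads to a W.
No move ever increases a pile, so every position that can arise here has a ≤ 5 and b ≤ 6; it is enough to label the cells with 0 ≤ a ≤ 5 and 0 ≤ b ≤ 6.
Every move lowers a or b (never raises either), so fill the grid row by row in increasing a, and left to right within a row: each cell's successors are then already labelled.
      b=0  b=1  b=2  b=3  b=4  b=5  b=6
a=0:    L    L    L    L    L    W    W
a=1:    L    W    W    W    W    W    L
a=2:    L    W    L    L    L    W    L
a=3:    W    W    W    W    W    W    L
a=4:    W    L    L    L    L    L    W
a=5:    W    W    W    W    W    W    W
Cells with no legal move (terminal, hence L): (0,0), (0,1), (0,2), (0,3), (0,4), (1,0), (2,0).
The remaining L cells, each justified by listing all of its moves:
(1,6): →(1,1)(W), (0,5)(W) — all W, so L
(2,2): →(1,1)(W) only, which is W, so L
(2,3): →(1,2)(W) only, which is W, so L
(2,4): →(1,3)(W) only, which is W, so L
(2,6): →(2,1)(W), (1,5)(W) — all W, so L
(3,6): →(0,6)(W), (3,1)(W), (2,5)(W) — all W, so L
(4,1): →(1,1)(W), (3,0)(W) — all W, so L
(4,2): →(1,2)(W), (3,1)(W) — all W, so L
(4,3): →(1,3)(W), (3,2)(W) — all W, so L
(4,4): →(1,4)(W), (3,3)(W) — all W, so L
(4,5): →(1,5)(W), (4,0)(W), (3,4)(W) — all W, so L
Every other cell has at least one move into one of the L cells above, so it is W.
From (5,6), the L positions reachable in one move are: (2,6), (4,5). Any move reaching one of these is winning.

Move to (2,6).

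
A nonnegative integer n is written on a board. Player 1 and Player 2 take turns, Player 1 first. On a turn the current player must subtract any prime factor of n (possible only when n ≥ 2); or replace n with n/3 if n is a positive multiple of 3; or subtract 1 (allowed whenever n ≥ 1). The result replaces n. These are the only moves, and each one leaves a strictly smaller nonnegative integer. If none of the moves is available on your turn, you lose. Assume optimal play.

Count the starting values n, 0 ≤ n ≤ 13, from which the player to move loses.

Label each position W (a win for the player to move) or L (a loss). A position with no legal move is L; any other position is W exactly when some move reaches an L, and L when every move reaches a W.
n=0: no move → L
n=1: can move to 0, which is L ⇒ W
n=2: can move to 0, which is L ⇒ W
n=3: can move to 0, which is L ⇒ W
n=4: moves to 2(W), 3(W); every one is W ⇒ L
n=5: can move to 0, which is L ⇒ W
n=6: can move to 4, which is L ⇒ W
n=7: can move to 0, which is L ⇒ W
n=8: moves to 6(W), 7(W); every one is W ⇒ L
n=9: can move to 8, which is L ⇒ W
n=10: can move to 8, which is L ⇒ W
n=11: can move to 0, which is L ⇒ W
n=12: can move to 4, which is L ⇒ W
n=13: can move to 0, which is L ⇒ W
L entries with 0 ≤ n ≤ 13: n = 0, 4, 8; that makes 3.

3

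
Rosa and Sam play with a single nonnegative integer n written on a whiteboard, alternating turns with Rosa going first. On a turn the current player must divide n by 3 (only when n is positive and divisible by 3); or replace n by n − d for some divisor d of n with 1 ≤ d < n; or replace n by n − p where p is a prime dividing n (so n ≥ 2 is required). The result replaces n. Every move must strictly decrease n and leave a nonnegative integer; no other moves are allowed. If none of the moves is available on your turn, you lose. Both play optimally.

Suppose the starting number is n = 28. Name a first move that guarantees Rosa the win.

Move to 14.

Classify positions by backward induction: terminal positions (no move available) are L. From any other position, the mover wins iff some move reaches an L.
n=0: no move → L
n=1: no move → L
n=2: can move to 0, which is L ⇒ W
n=3: can move to 0, which is L ⇒ W
n=4: moves to 2(W), 3(W); every one is W ⇒ L
n=5: can move to 0, which is L ⇒ W
n=6: can move to 4, which is L ⇒ W
n=7: can move to 0, which is L ⇒ W
n=8: can move to 4, which is L ⇒ W
n=9: moves to 3(W), 6(W), 8(W); every one is W ⇒ L
n=10: can move to 9, which is L ⇒ W
n=11: can move to 0, which is L ⇒ W
n=12: can move to 4, which is L ⇒ W
n=13: can move to 0, which is L ⇒ W
n=14: moves to 7(W), 12(W), 13(W); every one is W ⇒ L
n=15: can move to 14, which is L ⇒ W
n=16: can move to 14, which is L ⇒ W
n=17: can move to 0, which is L ⇒ W
n=18: can move to 9, which is L ⇒ W
n=19: can move to 0, which is L ⇒ W
n=20: moves to 10(W), 15(W), 16(W), 18(W), 19(W); every one is W ⇒ L
n=21: can move to 14, which is L ⇒ W
n=22: can move to 20, which is L ⇒ W
n=23: can move to 0, which is L ⇒ W
n=24: can move to 20, which is L ⇒ W
n=25: can move to 20, which is L ⇒ W
n=26: moves to 13(W), 24(W), 25(W); every one is W ⇒ L
n=27: can move to 9, which is L ⇒ W
n=28: can move to 14, which is L ⇒ W
From 28, the L positions reachable in one move are: 14, 26. Any move reaching one of these is winning.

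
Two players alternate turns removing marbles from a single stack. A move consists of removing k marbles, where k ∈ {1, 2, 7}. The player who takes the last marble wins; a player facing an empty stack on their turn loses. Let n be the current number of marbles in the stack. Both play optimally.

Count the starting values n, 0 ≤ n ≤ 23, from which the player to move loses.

Use the standard recursion: the mover loses at a terminal position; elsewhere, the mover wins exactly when some move hands the opponent an L position.
n=0: no move → L
n=1: reaches L-position 0 → W
n=2: reaches L-position 0 → W
n=3: only reaches 2(W), 1(W), all W → L
n=4: reaches L-position 3 → W
n=5: reaches L-position 3 → W
n=6: only reaches 5(W), 4(W), all W → L
n=7: reaches L-position 6 → W
n=8: reaches L-position 6 → W
n=9: only reaches 8(W), 7(W), 2(W), all W → L
n=10: reaches L-position 9 → W
n=11: reaches L-position 9 → W
n=12: only reaches 11(W), 10(W), 5(W), all W → L
n=13: reaches L-position 12 → W
n=14: reaches L-position 12 → W
n=15: only reaches 14(W), 13(W), 8(W), all W → L
n=16: reaches L-position 15 → W
n=17: reaches L-position 15 → W
n=18: only reaches 17(W), 16(W), 11(W), all W → L
n=19: reaches L-position 18 → W
n=20: reaches L-position 18 → W
n=21: only reaches 20(W), 19(W), 14(W), all W → L
n=22: reaches L-position 21 → W
n=23: reaches L-position 21 → W
L entries with 0 ≤ n ≤ 23: n = 0, 3, 6, 9, 12, 15, 18, 21; that makes 8.

8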